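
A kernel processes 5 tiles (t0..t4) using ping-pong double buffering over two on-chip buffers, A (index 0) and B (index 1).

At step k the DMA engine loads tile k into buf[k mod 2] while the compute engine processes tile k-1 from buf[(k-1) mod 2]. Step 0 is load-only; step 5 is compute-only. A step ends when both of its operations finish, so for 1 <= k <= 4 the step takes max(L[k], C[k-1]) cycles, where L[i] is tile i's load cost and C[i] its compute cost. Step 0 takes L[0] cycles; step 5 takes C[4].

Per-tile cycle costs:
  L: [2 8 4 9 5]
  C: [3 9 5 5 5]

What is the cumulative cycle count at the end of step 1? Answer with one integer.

end_cycle[1] = 10

  0. 2=2c; end=2; A:t0 B:-
  1. max(8,3)=8c; end=10; A:t0 B:t1
  2. max(4,9)=9c; end=19; A:t2 B:t1
  3. max(9,5)=9c; end=28; A:t2 B:t3
  4. max(5,5)=5c; end=33; A:t4 B:t3
  5. 5=5c; end=38; A:t4 B:t3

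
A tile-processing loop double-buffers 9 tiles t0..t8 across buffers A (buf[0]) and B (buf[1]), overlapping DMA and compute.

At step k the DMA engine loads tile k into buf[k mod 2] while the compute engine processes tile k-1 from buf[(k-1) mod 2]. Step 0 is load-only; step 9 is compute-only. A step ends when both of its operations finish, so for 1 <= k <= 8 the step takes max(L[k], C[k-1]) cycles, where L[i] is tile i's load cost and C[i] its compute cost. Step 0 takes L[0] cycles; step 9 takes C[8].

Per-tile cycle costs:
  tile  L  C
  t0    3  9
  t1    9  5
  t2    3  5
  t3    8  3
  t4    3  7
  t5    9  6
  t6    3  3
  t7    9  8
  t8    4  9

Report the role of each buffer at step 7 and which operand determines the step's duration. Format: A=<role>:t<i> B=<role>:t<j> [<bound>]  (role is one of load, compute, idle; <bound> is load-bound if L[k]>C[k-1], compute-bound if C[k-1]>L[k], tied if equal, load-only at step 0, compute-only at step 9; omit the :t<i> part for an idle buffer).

step 0: L[0]=3 → dur=3, Σ=3 | A=load:t0 B=idle [load-only]
step 1: L[1]=9 C[0]=9 → dur=9, Σ=12 | A=compute:t0 B=load:t1 [tied]
step 2: L[2]=3 C[1]=5 → dur=5, Σ=17 | A=load:t2 B=compute:t1 [compute-bound]
step 3: L[3]=8 C[2]=5 → dur=8, Σ=25 | A=compute:t2 B=load:t3 [load-bound]
step 4: L[4]=3 C[3]=3 → dur=3, Σ=28 | A=load:t4 B=compute:t3 [tied]
step 5: L[5]=9 C[4]=7 → dur=9, Σ=37 | A=compute:t4 B=load:t5 [load-bound]
step 6: L[6]=3 C[5]=6 → dur=6, Σ=43 | A=load:t6 B=compute:t5 [compute-bound]
step 7: L[7]=9 C[6]=3 → dur=9, Σ=52 | A=compute:t6 B=load:t7 [load-bound]
step 8: L[8]=4 C[7]=8 → dur=8, Σ=60 | A=load:t8 B=compute:t7 [compute-bound]
step 9: C[8]=9 → dur=9, Σ=69 | A=compute:t8 B=idle [compute-only]

step 7: A=compute:t6 B=load:t7 [load-bound]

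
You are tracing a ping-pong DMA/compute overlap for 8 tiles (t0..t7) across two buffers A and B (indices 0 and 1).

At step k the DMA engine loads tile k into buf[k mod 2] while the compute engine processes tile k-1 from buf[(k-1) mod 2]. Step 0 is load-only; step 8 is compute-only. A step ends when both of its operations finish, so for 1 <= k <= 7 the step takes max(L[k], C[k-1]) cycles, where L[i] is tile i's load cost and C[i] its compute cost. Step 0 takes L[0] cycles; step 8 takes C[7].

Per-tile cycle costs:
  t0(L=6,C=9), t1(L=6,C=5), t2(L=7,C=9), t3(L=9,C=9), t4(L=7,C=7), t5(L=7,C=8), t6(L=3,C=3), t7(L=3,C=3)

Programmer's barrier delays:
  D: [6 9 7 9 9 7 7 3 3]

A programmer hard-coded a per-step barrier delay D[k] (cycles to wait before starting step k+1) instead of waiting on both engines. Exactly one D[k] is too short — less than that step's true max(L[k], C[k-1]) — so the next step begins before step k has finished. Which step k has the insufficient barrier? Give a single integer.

hazard at step 6

[0] required=L[0]=6=6 vs D=6 ok
[1] required=max(L[1]=6,C[0]=9)=9 vs D=9 ok
[2] required=max(L[2]=7,C[1]=5)=7 vs D=7 ok
[3] required=max(L[3]=9,C[2]=9)=9 vs D=9 ok
[4] required=max(L[4]=7,C[3]=9)=9 vs D=9 ok
[5] required=max(L[5]=7,C[4]=7)=7 vs D=7 ok
[6] required=max(L[6]=3,C[5]=8)=8 vs D=7 SHORT
[7] required=max(L[7]=3,C[6]=3)=3 vs D=3 ok
[8] required=C[7]=3=3 vs D=3 ok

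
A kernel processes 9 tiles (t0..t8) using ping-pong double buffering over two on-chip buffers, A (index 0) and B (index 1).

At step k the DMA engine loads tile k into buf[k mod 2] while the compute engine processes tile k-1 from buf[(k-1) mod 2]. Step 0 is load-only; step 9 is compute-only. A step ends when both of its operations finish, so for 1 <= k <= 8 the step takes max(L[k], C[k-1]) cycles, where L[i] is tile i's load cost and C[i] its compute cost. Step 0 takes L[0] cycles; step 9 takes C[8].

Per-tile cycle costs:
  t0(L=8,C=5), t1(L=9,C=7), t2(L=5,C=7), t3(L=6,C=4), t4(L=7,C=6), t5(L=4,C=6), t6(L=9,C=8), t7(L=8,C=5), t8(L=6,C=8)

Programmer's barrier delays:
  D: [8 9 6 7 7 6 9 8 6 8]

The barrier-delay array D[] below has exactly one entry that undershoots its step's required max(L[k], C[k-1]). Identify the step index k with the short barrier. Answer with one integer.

hazard at step 2

[0] required=L[0]=8=8 vs D=8 ok
[1] required=max(L[1]=9,C[0]=5)=9 vs D=9 ok
[2] required=max(L[2]=5,C[1]=7)=7 vs D=6 SHORT
[3] required=max(L[3]=6,C[2]=7)=7 vs D=7 ok
[4] required=max(L[4]=7,C[3]=4)=7 vs D=7 ok
[5] required=max(L[5]=4,C[4]=6)=6 vs D=6 ok
[6] required=max(L[6]=9,C[5]=6)=9 vs D=9 ok
[7] required=max(L[7]=8,C[6]=8)=8 vs D=8 ok
[8] required=max(L[8]=6,C[7]=5)=6 vs D=6 ok
[9] required=C[8]=8=8 vs D=8 ok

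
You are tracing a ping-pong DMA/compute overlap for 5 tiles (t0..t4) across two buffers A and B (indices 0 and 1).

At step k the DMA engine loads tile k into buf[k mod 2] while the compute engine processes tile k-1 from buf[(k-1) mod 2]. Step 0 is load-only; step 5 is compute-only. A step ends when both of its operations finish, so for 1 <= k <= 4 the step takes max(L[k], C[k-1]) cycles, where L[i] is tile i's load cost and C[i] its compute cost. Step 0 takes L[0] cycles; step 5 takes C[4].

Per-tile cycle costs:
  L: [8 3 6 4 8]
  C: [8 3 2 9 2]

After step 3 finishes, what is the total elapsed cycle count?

end_cycle[3] = 26

[0] DMA t0→A (8c) ∥ CU idle ⇒ 8c, clock 8
[1] DMA t1→B (3c) ∥ CU A:t0 (8c) ⇒ 8c, clock 16
[2] DMA t2→A (6c) ∥ CU B:t1 (3c) ⇒ 6c, clock 22
[3] DMA t3→B (4c) ∥ CU A:t2 (2c) ⇒ 4c, clock 26
[4] DMA t4→A (8c) ∥ CU B:t3 (9c) ⇒ 9c, clock 35
[5] DMA idle ∥ CU A:t4 (2c) ⇒ 2c, clock 37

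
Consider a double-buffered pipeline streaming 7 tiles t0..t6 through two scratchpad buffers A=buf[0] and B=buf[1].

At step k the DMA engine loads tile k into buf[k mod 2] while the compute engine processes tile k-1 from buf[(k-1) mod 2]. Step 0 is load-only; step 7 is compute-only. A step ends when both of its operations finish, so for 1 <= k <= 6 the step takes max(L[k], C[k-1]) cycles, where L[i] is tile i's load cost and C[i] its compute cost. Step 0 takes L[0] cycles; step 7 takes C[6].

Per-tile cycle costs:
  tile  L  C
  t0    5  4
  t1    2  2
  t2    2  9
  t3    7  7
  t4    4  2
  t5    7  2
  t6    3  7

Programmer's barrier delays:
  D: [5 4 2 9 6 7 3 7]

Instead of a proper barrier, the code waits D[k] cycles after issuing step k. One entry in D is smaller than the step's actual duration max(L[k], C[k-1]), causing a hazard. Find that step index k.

hazard at step 4

[0] required=L[0]=5=5 vs D=5 ok
[1] required=max(L[1]=2,C[0]=4)=4 vs D=4 ok
[2] required=max(L[2]=2,C[1]=2)=2 vs D=2 ok
[3] required=max(L[3]=7,C[2]=9)=9 vs D=9 ok
[4] required=max(L[4]=4,C[3]=7)=7 vs D=6 SHORT
[5] required=max(L[5]=7,C[4]=2)=7 vs D=7 ok
[6] required=max(L[6]=3,C[5]=2)=3 vs D=3 ok
[7] required=C[6]=7=7 vs D=7 ok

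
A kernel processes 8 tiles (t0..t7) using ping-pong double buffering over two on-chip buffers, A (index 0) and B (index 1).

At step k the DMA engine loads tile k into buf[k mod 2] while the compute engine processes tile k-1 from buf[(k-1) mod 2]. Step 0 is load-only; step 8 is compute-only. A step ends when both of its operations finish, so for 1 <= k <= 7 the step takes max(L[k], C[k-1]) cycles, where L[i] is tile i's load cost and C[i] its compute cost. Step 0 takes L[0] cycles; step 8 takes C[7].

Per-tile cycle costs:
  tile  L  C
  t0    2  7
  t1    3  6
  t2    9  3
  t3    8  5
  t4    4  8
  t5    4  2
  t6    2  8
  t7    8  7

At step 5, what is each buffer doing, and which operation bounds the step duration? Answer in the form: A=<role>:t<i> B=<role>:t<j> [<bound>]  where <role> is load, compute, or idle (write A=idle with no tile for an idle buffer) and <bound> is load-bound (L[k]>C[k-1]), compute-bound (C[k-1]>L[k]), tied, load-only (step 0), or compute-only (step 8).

[0] DMA t0→A (2c) ∥ CU idle ⇒ 2c, clock 2
[1] DMA t1→B (3c) ∥ CU A:t0 (7c) ⇒ 7c, clock 9
[2] DMA t2→A (9c) ∥ CU B:t1 (6c) ⇒ 9c, clock 18
[3] DMA t3→B (8c) ∥ CU A:t2 (3c) ⇒ 8c, clock 26
[4] DMA t4→A (4c) ∥ CU B:t3 (5c) ⇒ 5c, clock 31
[5] DMA t5→B (4c) ∥ CU A:t4 (8c) ⇒ 8c, clock 39
[6] DMA t6→A (2c) ∥ CU B:t5 (2c) ⇒ 2c, clock 41
[7] DMA t7→B (8c) ∥ CU A:t6 (8c) ⇒ 8c, clock 49
[8] DMA idle ∥ CU B:t7 (7c) ⇒ 7c, clock 56

step 5: A=compute:t4 B=load:t5 [compute-bound]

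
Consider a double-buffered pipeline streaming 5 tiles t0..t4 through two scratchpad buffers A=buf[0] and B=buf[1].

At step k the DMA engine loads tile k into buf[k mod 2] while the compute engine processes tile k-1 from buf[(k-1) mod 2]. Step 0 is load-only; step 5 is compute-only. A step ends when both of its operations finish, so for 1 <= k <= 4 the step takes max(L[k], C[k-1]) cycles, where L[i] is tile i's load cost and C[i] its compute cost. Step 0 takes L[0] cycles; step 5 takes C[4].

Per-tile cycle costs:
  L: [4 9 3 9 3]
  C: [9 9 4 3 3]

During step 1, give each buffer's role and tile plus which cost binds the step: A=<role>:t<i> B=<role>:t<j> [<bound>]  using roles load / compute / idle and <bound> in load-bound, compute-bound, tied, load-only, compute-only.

step 1: A=compute:t0 B=load:t1 [tied]

step 0: L[0]=4 → dur=4, Σ=4 | A=load:t0 B=idle [load-only]
step 1: L[1]=9 C[0]=9 → dur=9, Σ=13 | A=compute:t0 B=load:t1 [tied]
step 2: L[2]=3 C[1]=9 → dur=9, Σ=22 | A=load:t2 B=compute:t1 [compute-bound]
step 3: L[3]=9 C[2]=4 → dur=9, Σ=31 | A=compute:t2 B=load:t3 [load-bound]
step 4: L[4]=3 C[3]=3 → dur=3, Σ=34 | A=load:t4 B=compute:t3 [tied]
step 5: C[4]=3 → dur=3, Σ=37 | A=compute:t4 B=idle [compute-only]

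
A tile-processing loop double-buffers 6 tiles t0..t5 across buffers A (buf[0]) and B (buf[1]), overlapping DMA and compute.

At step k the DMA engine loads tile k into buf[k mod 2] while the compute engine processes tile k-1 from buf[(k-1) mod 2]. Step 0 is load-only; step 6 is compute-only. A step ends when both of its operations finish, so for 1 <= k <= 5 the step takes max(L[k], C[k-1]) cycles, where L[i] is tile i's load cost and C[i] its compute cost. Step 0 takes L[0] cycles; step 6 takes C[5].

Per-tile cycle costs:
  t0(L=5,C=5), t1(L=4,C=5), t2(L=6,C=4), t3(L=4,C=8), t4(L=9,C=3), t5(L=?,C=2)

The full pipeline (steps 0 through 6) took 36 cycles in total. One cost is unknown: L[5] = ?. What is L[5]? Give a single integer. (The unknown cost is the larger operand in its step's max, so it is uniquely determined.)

L[5] = 5

step 0 = dur = L[0]=5 = 5
step 1 = dur = max(L[1]=4, C[0]=5) = 5
step 2 = dur = max(L[2]=6, C[1]=5) = 6
step 3 = dur = max(L[3]=4, C[2]=4) = 4
step 4 = dur = max(L[4]=9, C[3]=8) = 9
step 5 = dur = max(L[5]=?, C[4]=3) = L[5]  (unknown; binding)
step 6 = dur = C[5]=2 = 2
sum of known step durations = 31
dur[5] = total - known = 36 - 31 = 5
L[5] is the binding max in step 5, so L[5] = dur[5] = 5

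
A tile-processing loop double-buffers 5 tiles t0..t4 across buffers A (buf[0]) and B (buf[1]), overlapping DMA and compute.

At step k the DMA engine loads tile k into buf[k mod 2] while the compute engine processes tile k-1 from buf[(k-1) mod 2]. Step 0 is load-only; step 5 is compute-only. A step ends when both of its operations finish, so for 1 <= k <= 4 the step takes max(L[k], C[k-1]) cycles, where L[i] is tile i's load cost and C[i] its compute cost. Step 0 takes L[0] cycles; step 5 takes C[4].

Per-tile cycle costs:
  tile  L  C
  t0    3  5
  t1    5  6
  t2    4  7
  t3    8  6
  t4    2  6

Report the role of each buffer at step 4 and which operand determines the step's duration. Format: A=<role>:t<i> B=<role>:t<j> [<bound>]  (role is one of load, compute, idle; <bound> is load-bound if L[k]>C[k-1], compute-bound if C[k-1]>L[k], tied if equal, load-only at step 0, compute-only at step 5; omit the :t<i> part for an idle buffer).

step 4: A=load:t4 B=compute:t3 [compute-bound]

  0. 3=3c; end=3; A:t0 B:-
  1. max(5,5)=5c; end=8; A:t0 B:t1
  2. max(4,6)=6c; end=14; A:t2 B:t1
  3. max(8,7)=8c; end=22; A:t2 B:t3
  4. max(2,6)=6c; end=28; A:t4 B:t3
  5. 6=6c; end=34; A:t4 B:t3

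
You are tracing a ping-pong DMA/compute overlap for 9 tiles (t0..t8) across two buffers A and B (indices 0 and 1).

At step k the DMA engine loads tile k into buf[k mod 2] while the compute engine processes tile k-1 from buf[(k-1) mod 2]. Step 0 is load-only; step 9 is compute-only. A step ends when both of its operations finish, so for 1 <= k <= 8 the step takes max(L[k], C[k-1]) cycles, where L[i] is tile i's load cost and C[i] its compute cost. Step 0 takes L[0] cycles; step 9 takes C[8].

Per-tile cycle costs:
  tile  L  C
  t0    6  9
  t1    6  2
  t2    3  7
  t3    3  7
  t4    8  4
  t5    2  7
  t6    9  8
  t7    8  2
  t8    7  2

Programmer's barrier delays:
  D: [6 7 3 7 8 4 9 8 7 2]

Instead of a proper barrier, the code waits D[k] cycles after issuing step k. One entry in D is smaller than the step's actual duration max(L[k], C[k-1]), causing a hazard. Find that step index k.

k=0 barrier L[0]=6→6c, D[0]=6 ok
k=1 barrier max(L[1]=6,C[0]=9)→9c, D[1]=7 SHORT
k=2 barrier max(L[2]=3,C[1]=2)→3c, D[2]=3 ok
k=3 barrier max(L[3]=3,C[2]=7)→7c, D[3]=7 ok
k=4 barrier max(L[4]=8,C[3]=7)→8c, D[4]=8 ok
k=5 barrier max(L[5]=2,C[4]=4)→4c, D[5]=4 ok
k=6 barrier max(L[6]=9,C[5]=7)→9c, D[6]=9 ok
k=7 barrier max(L[7]=8,C[6]=8)→8c, D[7]=8 ok
k=8 barrier max(L[8]=7,C[7]=2)→7c, D[8]=7 ok
k=9 barrier C[8]=2→2c, D[9]=2 ok

hazard at step 1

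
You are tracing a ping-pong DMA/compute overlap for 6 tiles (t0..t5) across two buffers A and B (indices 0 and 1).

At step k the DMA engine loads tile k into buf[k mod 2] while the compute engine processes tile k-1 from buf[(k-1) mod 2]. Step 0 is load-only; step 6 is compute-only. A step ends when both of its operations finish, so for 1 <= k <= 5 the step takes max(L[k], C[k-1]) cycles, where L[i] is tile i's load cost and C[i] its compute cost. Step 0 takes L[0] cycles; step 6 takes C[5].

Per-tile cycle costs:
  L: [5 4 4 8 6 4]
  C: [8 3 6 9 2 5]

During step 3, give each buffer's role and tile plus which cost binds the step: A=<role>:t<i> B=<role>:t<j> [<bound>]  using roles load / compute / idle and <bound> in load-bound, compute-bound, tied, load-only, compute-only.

step 3: A=compute:t2 B=load:t3 [load-bound]

k=0 load=t0/5c comp=- wait=5 total=5
k=1 load=t1/4c comp=t0/8c wait=8 total=13
k=2 load=t2/4c comp=t1/3c wait=4 total=17
k=3 load=t3/8c comp=t2/6c wait=8 total=25
k=4 load=t4/6c comp=t3/9c wait=9 total=34
k=5 load=t5/4c comp=t4/2c wait=4 total=38
k=6 load=- comp=t5/5c wait=5 total=43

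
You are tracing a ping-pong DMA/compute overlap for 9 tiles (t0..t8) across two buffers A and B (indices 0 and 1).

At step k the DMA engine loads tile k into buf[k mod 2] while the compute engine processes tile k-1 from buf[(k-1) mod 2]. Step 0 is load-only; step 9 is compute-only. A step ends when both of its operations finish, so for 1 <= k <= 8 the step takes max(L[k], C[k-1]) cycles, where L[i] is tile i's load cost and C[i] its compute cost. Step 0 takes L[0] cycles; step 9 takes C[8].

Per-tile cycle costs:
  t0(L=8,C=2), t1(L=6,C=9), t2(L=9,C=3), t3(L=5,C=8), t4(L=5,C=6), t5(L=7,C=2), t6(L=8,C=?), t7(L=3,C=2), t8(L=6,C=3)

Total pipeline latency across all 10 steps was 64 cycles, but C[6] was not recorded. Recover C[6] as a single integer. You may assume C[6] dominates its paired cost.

C[6] = 4

step 0 = dur = L[0]=8 = 8
step 1 = dur = max(L[1]=6, C[0]=2) = 6
step 2 = dur = max(L[2]=9, C[1]=9) = 9
step 3 = dur = max(L[3]=5, C[2]=3) = 5
step 4 = dur = max(L[4]=5, C[3]=8) = 8
step 5 = dur = max(L[5]=7, C[4]=6) = 7
step 6 = dur = max(L[6]=8, C[5]=2) = 8
step 7 = dur = max(L[7]=3, C[6]=?) = C[6]  (unknown; binding)
step 8 = dur = max(L[8]=6, C[7]=2) = 6
step 9 = dur = C[8]=3 = 3
sum of known step durations = 60
dur[7] = total - known = 64 - 60 = 4
C[6] is the binding max in step 7, so C[6] = dur[7] = 4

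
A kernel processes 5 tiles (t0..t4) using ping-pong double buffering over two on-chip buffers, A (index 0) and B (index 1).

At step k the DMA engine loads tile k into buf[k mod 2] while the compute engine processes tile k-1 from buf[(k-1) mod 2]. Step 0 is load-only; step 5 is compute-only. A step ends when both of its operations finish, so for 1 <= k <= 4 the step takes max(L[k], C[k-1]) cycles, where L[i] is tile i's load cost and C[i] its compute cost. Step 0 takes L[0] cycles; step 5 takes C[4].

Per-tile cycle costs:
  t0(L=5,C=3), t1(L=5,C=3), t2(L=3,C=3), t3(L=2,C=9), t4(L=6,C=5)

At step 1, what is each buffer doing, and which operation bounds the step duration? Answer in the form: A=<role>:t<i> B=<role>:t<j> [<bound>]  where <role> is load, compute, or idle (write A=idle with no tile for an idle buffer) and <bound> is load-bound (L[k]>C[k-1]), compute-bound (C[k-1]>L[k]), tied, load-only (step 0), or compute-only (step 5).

  0. 5=5c; end=5; A:t0 B:-
  1. max(5,3)=5c; end=10; A:t0 B:t1
  2. max(3,3)=3c; end=13; A:t2 B:t1
  3. max(2,3)=3c; end=16; A:t2 B:t3
  4. max(6,9)=9c; end=25; A:t4 B:t3
  5. 5=5c; end=30; A:t4 B:t3

step 1: A=compute:t0 B=load:t1 [load-bound]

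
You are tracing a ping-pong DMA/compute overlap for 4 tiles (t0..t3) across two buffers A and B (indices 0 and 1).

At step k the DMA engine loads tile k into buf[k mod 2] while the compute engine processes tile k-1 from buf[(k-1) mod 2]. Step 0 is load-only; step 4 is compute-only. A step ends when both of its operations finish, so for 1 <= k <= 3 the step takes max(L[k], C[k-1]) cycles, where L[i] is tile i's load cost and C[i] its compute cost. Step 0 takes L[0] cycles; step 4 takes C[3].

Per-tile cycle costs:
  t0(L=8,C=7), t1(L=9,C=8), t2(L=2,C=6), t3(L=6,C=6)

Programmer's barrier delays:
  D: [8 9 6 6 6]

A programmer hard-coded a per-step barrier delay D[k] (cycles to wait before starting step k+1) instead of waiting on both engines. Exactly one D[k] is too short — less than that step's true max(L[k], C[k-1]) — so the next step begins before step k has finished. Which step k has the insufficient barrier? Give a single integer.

hazard at step 2

step 0: need L[0]=8 = 8; D[0]=8 ok
step 1: need max(L[1]=9,C[0]=7) = 9; D[1]=9 ok
step 2: need max(L[2]=2,C[1]=8) = 8; D[2]=6 SHORT
step 3: need max(L[3]=6,C[2]=6) = 6; D[3]=6 ok
step 4: need C[3]=6 = 6; D[4]=6 ok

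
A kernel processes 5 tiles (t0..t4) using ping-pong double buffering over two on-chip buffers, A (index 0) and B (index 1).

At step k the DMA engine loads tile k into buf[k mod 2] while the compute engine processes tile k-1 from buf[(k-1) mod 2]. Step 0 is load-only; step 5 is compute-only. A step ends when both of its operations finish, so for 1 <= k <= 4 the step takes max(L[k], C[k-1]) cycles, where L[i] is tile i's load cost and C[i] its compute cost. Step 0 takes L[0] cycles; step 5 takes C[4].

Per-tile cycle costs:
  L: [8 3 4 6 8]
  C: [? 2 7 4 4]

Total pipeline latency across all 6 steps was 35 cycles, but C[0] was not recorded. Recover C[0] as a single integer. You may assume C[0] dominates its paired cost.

step 0: dur = L[0]=8 = 8
step 1: dur = max(L[1]=3, C[0]=?) = C[0]  (unknown; binding)
step 2: dur = max(L[2]=4, C[1]=2) = 4
step 3: dur = max(L[3]=6, C[2]=7) = 7
step 4: dur = max(L[4]=8, C[3]=4) = 8
step 5: dur = C[4]=4 = 4
sum of known step durations = 31
dur[1] = total - known = 35 - 31 = 4
C[0] is the binding max in step 1, so C[0] = dur[1] = 4

C[0] = 4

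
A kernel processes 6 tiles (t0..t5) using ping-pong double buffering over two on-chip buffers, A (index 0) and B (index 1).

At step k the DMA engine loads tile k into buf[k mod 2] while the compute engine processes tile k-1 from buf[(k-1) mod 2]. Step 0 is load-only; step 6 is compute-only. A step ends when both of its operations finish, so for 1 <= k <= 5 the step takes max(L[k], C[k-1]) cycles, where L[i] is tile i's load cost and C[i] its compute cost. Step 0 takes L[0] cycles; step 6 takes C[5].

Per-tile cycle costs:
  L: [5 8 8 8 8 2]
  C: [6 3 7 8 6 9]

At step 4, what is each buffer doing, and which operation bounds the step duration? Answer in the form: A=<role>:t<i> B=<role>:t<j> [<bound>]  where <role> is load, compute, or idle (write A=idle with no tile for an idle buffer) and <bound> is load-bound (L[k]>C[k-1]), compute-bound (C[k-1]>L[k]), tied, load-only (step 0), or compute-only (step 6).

k=0 load=t0/5c comp=- wait=5 total=5
k=1 load=t1/8c comp=t0/6c wait=8 total=13
k=2 load=t2/8c comp=t1/3c wait=8 total=21
k=3 load=t3/8c comp=t2/7c wait=8 total=29
k=4 load=t4/8c comp=t3/8c wait=8 total=37
k=5 load=t5/2c comp=t4/6c wait=6 total=43
k=6 load=- comp=t5/9c wait=9 total=52

step 4: A=load:t4 B=compute:t3 [tied]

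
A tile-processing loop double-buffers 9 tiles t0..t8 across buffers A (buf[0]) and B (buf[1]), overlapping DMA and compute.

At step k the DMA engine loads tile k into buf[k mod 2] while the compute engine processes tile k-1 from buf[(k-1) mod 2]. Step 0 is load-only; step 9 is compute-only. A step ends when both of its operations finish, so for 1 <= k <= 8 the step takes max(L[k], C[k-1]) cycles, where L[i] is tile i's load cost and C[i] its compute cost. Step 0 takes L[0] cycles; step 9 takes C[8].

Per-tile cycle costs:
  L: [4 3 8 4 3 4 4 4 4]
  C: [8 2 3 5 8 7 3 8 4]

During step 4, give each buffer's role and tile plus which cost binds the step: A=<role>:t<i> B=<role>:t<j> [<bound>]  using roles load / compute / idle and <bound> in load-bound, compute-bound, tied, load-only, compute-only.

  0. 4=4c; end=4; A:t0 B:-
  1. max(3,8)=8c; end=12; A:t0 B:t1
  2. max(8,2)=8c; end=20; A:t2 B:t1
  3. max(4,3)=4c; end=24; A:t2 B:t3
  4. max(3,5)=5c; end=29; A:t4 B:t3
  5. max(4,8)=8c; end=37; A:t4 B:t5
  6. max(4,7)=7c; end=44; A:t6 B:t5
  7. max(4,3)=4c; end=48; A:t6 B:t7
  8. max(4,8)=8c; end=56; A:t8 B:t7
  9. 4=4c; end=60; A:t8 B:t7

step 4: A=load:t4 B=compute:t3 [compute-bound]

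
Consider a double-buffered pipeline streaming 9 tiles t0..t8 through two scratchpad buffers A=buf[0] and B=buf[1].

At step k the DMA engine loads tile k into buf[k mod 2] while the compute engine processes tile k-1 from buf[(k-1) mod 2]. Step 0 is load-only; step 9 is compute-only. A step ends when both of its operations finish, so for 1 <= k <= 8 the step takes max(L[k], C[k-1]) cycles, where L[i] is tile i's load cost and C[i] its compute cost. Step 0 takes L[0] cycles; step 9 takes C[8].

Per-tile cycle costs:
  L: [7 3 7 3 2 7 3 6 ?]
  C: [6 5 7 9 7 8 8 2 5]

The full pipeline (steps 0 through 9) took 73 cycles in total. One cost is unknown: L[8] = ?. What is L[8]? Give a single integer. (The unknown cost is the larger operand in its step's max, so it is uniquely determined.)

L[8] = 9

step 0 = dur = L[0]=7 = 7
step 1 = dur = max(L[1]=3, C[0]=6) = 6
step 2 = dur = max(L[2]=7, C[1]=5) = 7
step 3 = dur = max(L[3]=3, C[2]=7) = 7
step 4 = dur = max(L[4]=2, C[3]=9) = 9
step 5 = dur = max(L[5]=7, C[4]=7) = 7
step 6 = dur = max(L[6]=3, C[5]=8) = 8
step 7 = dur = max(L[7]=6, C[6]=8) = 8
step 8 = dur = max(L[8]=?, C[7]=2) = L[8]  (unknown; binding)
step 9 = dur = C[8]=5 = 5
sum of known step durations = 64
dur[8] = total - known = 73 - 64 = 9
L[8] is the binding max in step 8, so L[8] = dur[8] = 9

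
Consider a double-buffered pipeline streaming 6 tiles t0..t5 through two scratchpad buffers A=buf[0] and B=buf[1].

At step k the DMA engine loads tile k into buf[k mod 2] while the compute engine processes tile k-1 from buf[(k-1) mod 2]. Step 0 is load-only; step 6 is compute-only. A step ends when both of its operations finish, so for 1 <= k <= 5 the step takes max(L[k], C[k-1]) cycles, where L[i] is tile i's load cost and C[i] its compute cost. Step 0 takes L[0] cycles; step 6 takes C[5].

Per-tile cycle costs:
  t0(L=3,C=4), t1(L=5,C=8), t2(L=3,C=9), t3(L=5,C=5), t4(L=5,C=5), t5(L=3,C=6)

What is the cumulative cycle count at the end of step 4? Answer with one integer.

end_cycle[4] = 30

  0. 3=3c; end=3; A:t0 B:-
  1. max(5,4)=5c; end=8; A:t0 B:t1
  2. max(3,8)=8c; end=16; A:t2 B:t1
  3. max(5,9)=9c; end=25; A:t2 B:t3
  4. max(5,5)=5c; end=30; A:t4 B:t3
  5. max(3,5)=5c; end=35; A:t4 B:t5
  6. 6=6c; end=41; A:t4 B:t5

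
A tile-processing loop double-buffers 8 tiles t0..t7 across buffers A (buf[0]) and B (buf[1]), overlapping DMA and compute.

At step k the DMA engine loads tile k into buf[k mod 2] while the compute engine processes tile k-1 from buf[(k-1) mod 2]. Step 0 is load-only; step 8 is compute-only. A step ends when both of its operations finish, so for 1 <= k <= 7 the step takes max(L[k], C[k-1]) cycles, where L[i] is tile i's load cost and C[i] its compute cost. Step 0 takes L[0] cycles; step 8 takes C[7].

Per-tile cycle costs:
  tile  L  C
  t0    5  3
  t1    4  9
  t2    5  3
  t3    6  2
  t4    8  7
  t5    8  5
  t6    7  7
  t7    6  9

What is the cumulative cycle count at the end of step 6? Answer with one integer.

step 0: L[0]=5 → dur=5, Σ=5 | A=load:t0 B=idle [load-only]
step 1: L[1]=4 C[0]=3 → dur=4, Σ=9 | A=compute:t0 B=load:t1 [load-bound]
step 2: L[2]=5 C[1]=9 → dur=9, Σ=18 | A=load:t2 B=compute:t1 [compute-bound]
step 3: L[3]=6 C[2]=3 → dur=6, Σ=24 | A=compute:t2 B=load:t3 [load-bound]
step 4: L[4]=8 C[3]=2 → dur=8, Σ=32 | A=load:t4 B=compute:t3 [load-bound]
step 5: L[5]=8 C[4]=7 → dur=8, Σ=40 | A=compute:t4 B=load:t5 [load-bound]
step 6: L[6]=7 C[5]=5 → dur=7, Σ=47 | A=load:t6 B=compute:t5 [load-bound]
step 7: L[7]=6 C[6]=7 → dur=7, Σ=54 | A=compute:t6 B=load:t7 [compute-bound]
step 8: C[7]=9 → dur=9, Σ=63 | A=idle B=compute:t7 [compute-only]

end_cycle[6] = 47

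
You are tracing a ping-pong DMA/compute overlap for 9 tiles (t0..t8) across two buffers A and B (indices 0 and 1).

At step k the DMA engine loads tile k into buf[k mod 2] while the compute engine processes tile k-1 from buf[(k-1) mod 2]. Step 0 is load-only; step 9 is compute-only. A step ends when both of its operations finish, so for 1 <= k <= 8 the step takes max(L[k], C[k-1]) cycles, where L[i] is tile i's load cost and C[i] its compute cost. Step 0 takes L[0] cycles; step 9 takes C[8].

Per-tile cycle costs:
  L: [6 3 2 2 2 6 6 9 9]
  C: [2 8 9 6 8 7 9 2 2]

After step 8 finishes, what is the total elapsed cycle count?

[0] DMA t0→A (6c) ∥ CU idle ⇒ 6c, clock 6
[1] DMA t1→B (3c) ∥ CU A:t0 (2c) ⇒ 3c, clock 9
[2] DMA t2→A (2c) ∥ CU B:t1 (8c) ⇒ 8c, clock 17
[3] DMA t3→B (2c) ∥ CU A:t2 (9c) ⇒ 9c, clock 26
[4] DMA t4→A (2c) ∥ CU B:t3 (6c) ⇒ 6c, clock 32
[5] DMA t5→B (6c) ∥ CU A:t4 (8c) ⇒ 8c, clock 40
[6] DMA t6→A (6c) ∥ CU B:t5 (7c) ⇒ 7c, clock 47
[7] DMA t7→B (9c) ∥ CU A:t6 (9c) ⇒ 9c, clock 56
[8] DMA t8→A (9c) ∥ CU B:t7 (2c) ⇒ 9c, clock 65
[9] DMA idle ∥ CU A:t8 (2c) ⇒ 2c, clock 67

end_cycle[8] = 65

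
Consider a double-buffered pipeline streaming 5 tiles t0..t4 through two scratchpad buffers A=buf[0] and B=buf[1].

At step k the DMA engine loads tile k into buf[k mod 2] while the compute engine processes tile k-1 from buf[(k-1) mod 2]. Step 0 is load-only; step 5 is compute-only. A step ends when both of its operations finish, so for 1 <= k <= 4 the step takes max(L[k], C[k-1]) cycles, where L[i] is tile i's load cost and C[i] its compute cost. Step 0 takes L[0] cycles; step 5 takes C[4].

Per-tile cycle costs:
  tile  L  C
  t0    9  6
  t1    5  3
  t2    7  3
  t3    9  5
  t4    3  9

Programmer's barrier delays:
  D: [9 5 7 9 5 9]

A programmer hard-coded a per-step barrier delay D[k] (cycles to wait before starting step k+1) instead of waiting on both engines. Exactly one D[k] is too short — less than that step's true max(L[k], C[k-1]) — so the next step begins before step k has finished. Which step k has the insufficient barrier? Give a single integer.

hazard at step 1

[0] required=L[0]=9=9 vs D=9 ok
[1] required=max(L[1]=5,C[0]=6)=6 vs D=5 SHORT
[2] required=max(L[2]=7,C[1]=3)=7 vs D=7 ok
[3] required=max(L[3]=9,C[2]=3)=9 vs D=9 ok
[4] required=max(L[4]=3,C[3]=5)=5 vs D=5 ok
[5] required=C[4]=9=9 vs D=9 ok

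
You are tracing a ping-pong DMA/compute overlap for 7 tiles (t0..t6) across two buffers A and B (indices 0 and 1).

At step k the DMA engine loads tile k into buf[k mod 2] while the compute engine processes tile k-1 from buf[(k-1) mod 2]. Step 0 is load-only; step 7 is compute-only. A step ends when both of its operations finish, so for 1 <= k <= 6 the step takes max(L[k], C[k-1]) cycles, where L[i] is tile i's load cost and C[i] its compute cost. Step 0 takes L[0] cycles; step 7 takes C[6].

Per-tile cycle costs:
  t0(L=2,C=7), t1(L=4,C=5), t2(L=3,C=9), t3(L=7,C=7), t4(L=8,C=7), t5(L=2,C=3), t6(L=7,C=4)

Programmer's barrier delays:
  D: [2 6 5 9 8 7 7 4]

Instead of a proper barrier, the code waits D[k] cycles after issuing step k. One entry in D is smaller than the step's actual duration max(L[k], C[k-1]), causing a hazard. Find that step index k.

step 0: need L[0]=2 = 2; D[0]=2 ok
step 1: need max(L[1]=4,C[0]=7) = 7; D[1]=6 SHORT
step 2: need max(L[2]=3,C[1]=5) = 5; D[2]=5 ok
step 3: need max(L[3]=7,C[2]=9) = 9; D[3]=9 ok
step 4: need max(L[4]=8,C[3]=7) = 8; D[4]=8 ok
step 5: need max(L[5]=2,C[4]=7) = 7; D[5]=7 ok
step 6: need max(L[6]=7,C[5]=3) = 7; D[6]=7 ok
step 7: need C[6]=4 = 4; D[7]=4 ok

hazard at step 1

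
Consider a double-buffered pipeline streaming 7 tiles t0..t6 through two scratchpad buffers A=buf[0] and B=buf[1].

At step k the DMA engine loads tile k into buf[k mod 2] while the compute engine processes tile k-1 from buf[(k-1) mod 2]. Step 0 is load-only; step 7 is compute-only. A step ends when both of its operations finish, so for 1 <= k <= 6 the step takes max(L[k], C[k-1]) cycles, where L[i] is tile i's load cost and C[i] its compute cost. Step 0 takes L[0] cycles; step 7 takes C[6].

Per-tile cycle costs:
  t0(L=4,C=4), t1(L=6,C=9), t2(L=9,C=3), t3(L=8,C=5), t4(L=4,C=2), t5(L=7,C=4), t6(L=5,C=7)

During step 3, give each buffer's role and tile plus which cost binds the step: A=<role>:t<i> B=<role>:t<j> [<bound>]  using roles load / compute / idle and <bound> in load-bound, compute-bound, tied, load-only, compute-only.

step 3: A=compute:t2 B=load:t3 [load-bound]

  0. 4=4c; end=4; A:t0 B:-
  1. max(6,4)=6c; end=10; A:t0 B:t1
  2. max(9,9)=9c; end=19; A:t2 B:t1
  3. max(8,3)=8c; end=27; A:t2 B:t3
  4. max(4,5)=5c; end=32; A:t4 B:t3
  5. max(7,2)=7c; end=39; A:t4 B:t5
  6. max(5,4)=5c; end=44; A:t6 B:t5
  7. 7=7c; end=51; A:t6 B:t5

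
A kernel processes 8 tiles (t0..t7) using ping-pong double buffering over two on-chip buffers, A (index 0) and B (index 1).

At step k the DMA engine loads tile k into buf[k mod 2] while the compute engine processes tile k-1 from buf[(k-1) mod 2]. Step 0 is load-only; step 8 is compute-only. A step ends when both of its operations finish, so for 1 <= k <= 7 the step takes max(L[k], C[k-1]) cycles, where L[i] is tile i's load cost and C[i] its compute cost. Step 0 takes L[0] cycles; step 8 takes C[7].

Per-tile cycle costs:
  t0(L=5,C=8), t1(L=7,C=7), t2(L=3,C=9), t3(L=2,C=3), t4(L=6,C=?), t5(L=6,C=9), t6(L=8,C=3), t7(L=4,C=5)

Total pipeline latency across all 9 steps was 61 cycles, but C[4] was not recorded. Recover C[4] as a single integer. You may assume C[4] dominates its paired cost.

step 0 → dur = L[0]=5 = 5
step 1 → dur = max(L[1]=7, C[0]=8) = 8
step 2 → dur = max(L[2]=3, C[1]=7) = 7
step 3 → dur = max(L[3]=2, C[2]=9) = 9
step 4 → dur = max(L[4]=6, C[3]=3) = 6
step 5 → dur = max(L[5]=6, C[4]=?) = C[4]  (unknown; binding)
step 6 → dur = max(L[6]=8, C[5]=9) = 9
step 7 → dur = max(L[7]=4, C[6]=3) = 4
step 8 → dur = C[7]=5 = 5
sum of known step durations = 53
dur[5] = total - known = 61 - 53 = 8
C[4] is the binding max in step 5, so C[4] = dur[5] = 8

C[4] = 8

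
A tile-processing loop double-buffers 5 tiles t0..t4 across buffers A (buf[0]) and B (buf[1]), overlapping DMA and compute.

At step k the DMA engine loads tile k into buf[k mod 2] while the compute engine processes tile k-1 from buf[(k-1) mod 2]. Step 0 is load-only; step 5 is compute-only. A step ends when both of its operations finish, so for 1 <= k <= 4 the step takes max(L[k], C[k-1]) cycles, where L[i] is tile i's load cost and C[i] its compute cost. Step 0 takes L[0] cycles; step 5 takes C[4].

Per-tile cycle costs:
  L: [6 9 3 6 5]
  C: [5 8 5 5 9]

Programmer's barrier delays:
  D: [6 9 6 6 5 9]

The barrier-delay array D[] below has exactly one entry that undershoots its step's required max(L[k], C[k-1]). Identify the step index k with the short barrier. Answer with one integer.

hazard at step 2

k=0 barrier L[0]=6→6c, D[0]=6 ok
k=1 barrier max(L[1]=9,C[0]=5)→9c, D[1]=9 ok
k=2 barrier max(L[2]=3,C[1]=8)→8c, D[2]=6 SHORT
k=3 barrier max(L[3]=6,C[2]=5)→6c, D[3]=6 ok
k=4 barrier max(L[4]=5,C[3]=5)→5c, D[4]=5 ok
k=5 barrier C[4]=9→9c, D[5]=9 ok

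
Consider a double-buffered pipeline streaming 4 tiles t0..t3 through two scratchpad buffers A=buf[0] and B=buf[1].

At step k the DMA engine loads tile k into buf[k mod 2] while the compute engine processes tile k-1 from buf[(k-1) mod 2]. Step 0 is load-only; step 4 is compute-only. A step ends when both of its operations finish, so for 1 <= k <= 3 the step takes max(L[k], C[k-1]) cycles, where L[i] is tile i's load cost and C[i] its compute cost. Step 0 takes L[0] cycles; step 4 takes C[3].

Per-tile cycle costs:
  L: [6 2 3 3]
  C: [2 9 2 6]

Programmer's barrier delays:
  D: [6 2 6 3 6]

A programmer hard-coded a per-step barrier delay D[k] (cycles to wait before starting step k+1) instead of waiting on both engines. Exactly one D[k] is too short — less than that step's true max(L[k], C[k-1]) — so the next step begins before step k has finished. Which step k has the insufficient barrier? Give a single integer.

hazard at step 2

[0] required=L[0]=6=6 vs D=6 ok
[1] required=max(L[1]=2,C[0]=2)=2 vs D=2 ok
[2] required=max(L[2]=3,C[1]=9)=9 vs D=6 SHORT
[3] required=max(L[3]=3,C[2]=2)=3 vs D=3 ok
[4] required=C[3]=6=6 vs D=6 ok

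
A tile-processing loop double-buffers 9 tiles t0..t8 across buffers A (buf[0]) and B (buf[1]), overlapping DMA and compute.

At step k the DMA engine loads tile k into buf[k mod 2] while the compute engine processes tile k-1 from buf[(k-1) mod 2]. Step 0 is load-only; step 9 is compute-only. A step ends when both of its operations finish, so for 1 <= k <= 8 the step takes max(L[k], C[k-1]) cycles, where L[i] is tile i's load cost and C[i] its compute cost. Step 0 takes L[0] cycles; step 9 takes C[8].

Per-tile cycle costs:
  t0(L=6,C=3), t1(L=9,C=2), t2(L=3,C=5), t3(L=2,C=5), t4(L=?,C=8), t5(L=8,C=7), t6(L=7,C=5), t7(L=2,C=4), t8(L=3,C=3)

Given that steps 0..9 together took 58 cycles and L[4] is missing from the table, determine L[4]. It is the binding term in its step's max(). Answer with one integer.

L[4] = 8

step 0: dur = L[0]=6 = 6
step 1: dur = max(L[1]=9, C[0]=3) = 9
step 2: dur = max(L[2]=3, C[1]=2) = 3
step 3: dur = max(L[3]=2, C[2]=5) = 5
step 4: dur = max(L[4]=?, C[3]=5) = L[4]  (unknown; binding)
step 5: dur = max(L[5]=8, C[4]=8) = 8
step 6: dur = max(L[6]=7, C[5]=7) = 7
step 7: dur = max(L[7]=2, C[6]=5) = 5
step 8: dur = max(L[8]=3, C[7]=4) = 4
step 9: dur = C[8]=3 = 3
sum of known step durations = 50
dur[4] = total - known = 58 - 50 = 8
L[4] is the binding max in step 4, so L[4] = dur[4] = 8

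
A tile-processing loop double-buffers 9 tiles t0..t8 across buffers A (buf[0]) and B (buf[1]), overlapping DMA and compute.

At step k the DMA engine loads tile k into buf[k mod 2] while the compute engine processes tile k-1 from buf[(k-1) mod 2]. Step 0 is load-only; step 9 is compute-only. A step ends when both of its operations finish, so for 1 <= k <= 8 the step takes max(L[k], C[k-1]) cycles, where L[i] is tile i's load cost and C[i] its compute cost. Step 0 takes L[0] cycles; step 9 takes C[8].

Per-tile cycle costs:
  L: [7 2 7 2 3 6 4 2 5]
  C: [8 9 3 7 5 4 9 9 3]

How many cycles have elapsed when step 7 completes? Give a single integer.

end_cycle[7] = 53

  0. 7=7c; end=7; A:t0 B:-
  1. max(2,8)=8c; end=15; A:t0 B:t1
  2. max(7,9)=9c; end=24; A:t2 B:t1
  3. max(2,3)=3c; end=27; A:t2 B:t3
  4. max(3,7)=7c; end=34; A:t4 B:t3
  5. max(6,5)=6c; end=40; A:t4 B:t5
  6. max(4,4)=4c; end=44; A:t6 B:t5
  7. max(2,9)=9c; end=53; A:t6 B:t7
  8. max(5,9)=9c; end=62; A:t8 B:t7
  9. 3=3c; end=65; A:t8 B:t7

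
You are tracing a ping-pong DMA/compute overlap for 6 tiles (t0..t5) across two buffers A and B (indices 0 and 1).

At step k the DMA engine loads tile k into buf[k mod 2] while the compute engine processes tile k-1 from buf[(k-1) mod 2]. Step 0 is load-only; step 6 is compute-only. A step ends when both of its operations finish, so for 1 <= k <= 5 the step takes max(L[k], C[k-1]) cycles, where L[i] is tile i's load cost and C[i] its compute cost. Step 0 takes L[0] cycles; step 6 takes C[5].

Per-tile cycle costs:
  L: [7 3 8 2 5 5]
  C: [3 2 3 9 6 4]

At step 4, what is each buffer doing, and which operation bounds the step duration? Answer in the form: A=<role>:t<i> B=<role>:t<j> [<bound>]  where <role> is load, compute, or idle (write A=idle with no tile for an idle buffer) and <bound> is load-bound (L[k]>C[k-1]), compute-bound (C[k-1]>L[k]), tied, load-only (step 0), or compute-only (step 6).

[0] DMA t0→A (7c) ∥ CU idle ⇒ 7c, clock 7
[1] DMA t1→B (3c) ∥ CU A:t0 (3c) ⇒ 3c, clock 10
[2] DMA t2→A (8c) ∥ CU B:t1 (2c) ⇒ 8c, clock 18
[3] DMA t3→B (2c) ∥ CU A:t2 (3c) ⇒ 3c, clock 21
[4] DMA t4→A (5c) ∥ CU B:t3 (9c) ⇒ 9c, clock 30
[5] DMA t5→B (5c) ∥ CU A:t4 (6c) ⇒ 6c, clock 36
[6] DMA idle ∥ CU B:t5 (4c) ⇒ 4c, clock 40

step 4: A=load:t4 B=compute:t3 [compute-bound]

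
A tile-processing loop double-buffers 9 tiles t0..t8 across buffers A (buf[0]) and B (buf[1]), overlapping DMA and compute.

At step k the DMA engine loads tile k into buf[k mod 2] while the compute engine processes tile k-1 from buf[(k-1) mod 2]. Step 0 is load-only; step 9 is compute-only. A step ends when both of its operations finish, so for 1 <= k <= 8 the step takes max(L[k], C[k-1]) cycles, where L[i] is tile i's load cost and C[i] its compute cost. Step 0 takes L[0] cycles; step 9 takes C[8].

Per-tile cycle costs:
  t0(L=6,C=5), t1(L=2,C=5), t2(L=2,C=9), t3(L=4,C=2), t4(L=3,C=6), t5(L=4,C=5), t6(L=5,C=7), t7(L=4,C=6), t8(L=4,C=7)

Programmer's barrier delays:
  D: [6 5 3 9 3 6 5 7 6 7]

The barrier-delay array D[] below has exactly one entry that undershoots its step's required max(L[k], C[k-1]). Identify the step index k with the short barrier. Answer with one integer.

k=0 barrier L[0]=6→6c, D[0]=6 ok
k=1 barrier max(L[1]=2,C[0]=5)→5c, D[1]=5 ok
k=2 barrier max(L[2]=2,C[1]=5)→5c, D[2]=3 SHORT
k=3 barrier max(L[3]=4,C[2]=9)→9c, D[3]=9 ok
k=4 barrier max(L[4]=3,C[3]=2)→3c, D[4]=3 ok
k=5 barrier max(L[5]=4,C[4]=6)→6c, D[5]=6 ok
k=6 barrier max(L[6]=5,C[5]=5)→5c, D[6]=5 ok
k=7 barrier max(L[7]=4,C[6]=7)→7c, D[7]=7 ok
k=8 barrier max(L[8]=4,C[7]=6)→6c, D[8]=6 ok
k=9 barrier C[8]=7→7c, D[9]=7 ok

hazard at step 2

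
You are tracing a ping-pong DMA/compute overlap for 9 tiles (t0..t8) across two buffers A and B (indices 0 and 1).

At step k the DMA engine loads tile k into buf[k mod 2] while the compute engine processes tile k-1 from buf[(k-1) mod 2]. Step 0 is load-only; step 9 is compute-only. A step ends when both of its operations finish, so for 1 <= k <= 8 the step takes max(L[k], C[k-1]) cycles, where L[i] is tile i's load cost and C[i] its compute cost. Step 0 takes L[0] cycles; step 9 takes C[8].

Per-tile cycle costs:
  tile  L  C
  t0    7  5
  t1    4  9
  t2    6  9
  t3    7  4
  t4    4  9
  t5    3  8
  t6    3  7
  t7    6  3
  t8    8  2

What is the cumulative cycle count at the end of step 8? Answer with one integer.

k=0 load=t0/7c comp=- wait=7 total=7
k=1 load=t1/4c comp=t0/5c wait=5 total=12
k=2 load=t2/6c comp=t1/9c wait=9 total=21
k=3 load=t3/7c comp=t2/9c wait=9 total=30
k=4 load=t4/4c comp=t3/4c wait=4 total=34
k=5 load=t5/3c comp=t4/9c wait=9 total=43
k=6 load=t6/3c comp=t5/8c wait=8 total=51
k=7 load=t7/6c comp=t6/7c wait=7 total=58
k=8 load=t8/8c comp=t7/3c wait=8 total=66
k=9 load=- comp=t8/2c wait=2 total=68

end_cycle[8] = 66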